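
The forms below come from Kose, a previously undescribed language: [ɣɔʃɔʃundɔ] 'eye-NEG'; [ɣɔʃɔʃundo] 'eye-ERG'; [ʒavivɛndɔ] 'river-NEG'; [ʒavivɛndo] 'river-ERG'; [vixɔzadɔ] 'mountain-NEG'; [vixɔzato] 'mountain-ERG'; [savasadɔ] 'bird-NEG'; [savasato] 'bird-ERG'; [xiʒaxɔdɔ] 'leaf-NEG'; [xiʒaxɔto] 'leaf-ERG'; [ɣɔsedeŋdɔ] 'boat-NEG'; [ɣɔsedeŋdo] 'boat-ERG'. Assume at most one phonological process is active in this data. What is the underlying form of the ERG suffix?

The ERG suffix surfaces as [-do] and [-to], depending on the final segment of the stem.
By contrast the NEG suffix keeps its initial [d] throughout — that segment must be underlying.
So the underlying form is /-to/, and voiceless stops become voiced after a nasal.

/-to/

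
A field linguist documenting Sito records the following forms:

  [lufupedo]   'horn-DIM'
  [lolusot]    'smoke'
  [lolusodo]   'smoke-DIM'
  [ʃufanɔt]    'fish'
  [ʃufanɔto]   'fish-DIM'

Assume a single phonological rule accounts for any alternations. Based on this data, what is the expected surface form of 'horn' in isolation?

[lufupet]

In [lolusot] and [lolusodo] the final segment of 'smoke' alternates: [t] ~ [d].
Compare 'fish', with invariant [t] in [ʃufanɔt] and [ʃufanɔto]: an analysis with underlying /t/ and a rule producing [d] before the DIM suffix would wrongly predict alternation here too.
Therefore /d/ is basic and [t] is derived by word-final obstruent devoicing (voiced obstruents become voiceless word-finally).
The one attested form of 'horn', [lufupedo], shows underlying /lufuped/. Applying the same rule word-finally gives [lufupet].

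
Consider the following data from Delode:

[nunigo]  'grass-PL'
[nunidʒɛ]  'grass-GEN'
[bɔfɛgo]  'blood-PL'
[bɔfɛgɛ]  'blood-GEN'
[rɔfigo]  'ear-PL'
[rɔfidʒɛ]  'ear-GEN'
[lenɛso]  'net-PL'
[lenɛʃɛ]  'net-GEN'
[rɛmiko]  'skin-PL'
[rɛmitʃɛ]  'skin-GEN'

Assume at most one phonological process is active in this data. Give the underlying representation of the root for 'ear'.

/rɔfidʒ/

In [rɔfigo] and [rɔfidʒɛ] the final segment of 'ear' alternates: [g] ~ [dʒ].
Compare 'blood', with invariant [g] in [bɔfɛgo] and [bɔfɛgɛ]: an analysis with underlying /g/ and a rule producing [dʒ] before the GEN suffix would wrongly predict alternation here too.
So /dʒ/ is underlying, and a rule of depalatalization — palato-alveolar /tʃ/, /dʒ/ and /ʃ/ become [k], [g] and [s] when no front vowel follows — gives [g].
The underlying form of 'ear' is therefore /rɔfidʒ/.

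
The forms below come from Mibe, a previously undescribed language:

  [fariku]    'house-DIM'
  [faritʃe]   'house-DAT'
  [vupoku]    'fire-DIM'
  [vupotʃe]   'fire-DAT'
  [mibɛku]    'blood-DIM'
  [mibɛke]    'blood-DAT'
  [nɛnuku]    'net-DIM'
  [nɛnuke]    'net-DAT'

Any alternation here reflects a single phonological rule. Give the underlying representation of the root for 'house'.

In [fariku] and [faritʃe] the final segment of 'house' alternates: [k] ~ [tʃ].
If /k/ were underlying and a rule turned it into [tʃ] before the DAT suffix, 'blood' would also alternate; but it has [k] in both [mibɛku] and [mibɛke].
So /tʃ/ is underlying, and a rule of depalatalization — palato-alveolar /tʃ/ becomes [k] when no front vowel follows — gives [k].
Hence 'house' is /faritʃ/ underlyingly.

/faritʃ/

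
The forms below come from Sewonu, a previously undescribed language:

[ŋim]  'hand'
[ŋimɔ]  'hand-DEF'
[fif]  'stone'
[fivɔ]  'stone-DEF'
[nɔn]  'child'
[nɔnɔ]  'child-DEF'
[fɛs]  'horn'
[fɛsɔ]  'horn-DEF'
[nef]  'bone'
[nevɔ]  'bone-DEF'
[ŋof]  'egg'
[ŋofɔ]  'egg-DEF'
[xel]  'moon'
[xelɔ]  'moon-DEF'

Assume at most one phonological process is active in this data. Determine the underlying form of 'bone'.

'bone' shows [f] ~ [v] at the end of the stem ([nef] vs [nevɔ]).
But 'egg' keeps [f] in both environments ([ŋof], [ŋofɔ]), so there is no rule changing /f/ to [v] before the DEF suffix.
The alternation reflects word-final obstruent devoicing: voiced obstruents become voiceless word-finally. /v/ is underlying.
So 'bone' = /nev/.

/nev/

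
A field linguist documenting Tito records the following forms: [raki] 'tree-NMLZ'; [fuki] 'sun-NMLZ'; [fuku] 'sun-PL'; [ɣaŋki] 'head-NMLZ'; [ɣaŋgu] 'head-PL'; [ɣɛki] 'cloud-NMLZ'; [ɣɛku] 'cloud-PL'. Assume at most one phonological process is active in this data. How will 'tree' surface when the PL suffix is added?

The PL morpheme has two allomorphs, [-gu] and [-ku].
By contrast the NMLZ suffix keeps its initial [k] throughout — that segment must be underlying.
The PL suffix is therefore /-gu/ underlyingly, with post-vocalic devoicing: voiced stops become voiceless after a vowel.
After 'tree', which ends in a vowel, the suffix surfaces as [-ku], giving [raku].

[raku]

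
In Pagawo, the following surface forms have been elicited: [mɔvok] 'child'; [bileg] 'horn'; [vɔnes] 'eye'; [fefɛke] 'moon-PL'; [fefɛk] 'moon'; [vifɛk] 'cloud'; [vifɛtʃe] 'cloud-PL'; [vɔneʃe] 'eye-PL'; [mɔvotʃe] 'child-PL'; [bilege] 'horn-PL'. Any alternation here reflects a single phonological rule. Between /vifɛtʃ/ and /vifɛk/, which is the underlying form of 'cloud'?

/vifɛtʃ/

In [vifɛk] and [vifɛtʃe] the final segment of 'cloud' alternates: [k] ~ [tʃ].
If /k/ were underlying and a rule turned it into [tʃ] before the PL suffix, 'moon' would also alternate; but it has [k] in both [fefɛk] and [fefɛke].
Therefore /tʃ/ is basic and [k] is derived by depalatalization (palato-alveolar /tʃ/ and /ʃ/ become [k] and [s] when no front vowel follows).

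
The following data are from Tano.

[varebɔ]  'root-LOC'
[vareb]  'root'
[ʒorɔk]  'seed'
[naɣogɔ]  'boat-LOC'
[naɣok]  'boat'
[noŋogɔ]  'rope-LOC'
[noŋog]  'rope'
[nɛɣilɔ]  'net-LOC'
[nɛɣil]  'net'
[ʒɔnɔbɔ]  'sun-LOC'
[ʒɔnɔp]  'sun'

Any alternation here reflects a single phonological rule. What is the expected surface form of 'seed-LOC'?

[ʒorɔgɔ]

The root 'boat' surfaces as [naɣogɔ] and [naɣok], with a stem-final [g] ~ [k] alternation.
The stem 'rope' ([noŋogɔ], [noŋog]) shows [g] unchanged in both environments, so [g] cannot be basic with [k] derived in isolation.
Therefore /k/ is basic and [g] is derived by intervocalic voicing (voiceless stops become voiced between vowels).
The one attested form of 'seed', [ʒorɔk], shows underlying /ʒorɔk/. Applying the same rule between vowels gives [ʒorɔgɔ].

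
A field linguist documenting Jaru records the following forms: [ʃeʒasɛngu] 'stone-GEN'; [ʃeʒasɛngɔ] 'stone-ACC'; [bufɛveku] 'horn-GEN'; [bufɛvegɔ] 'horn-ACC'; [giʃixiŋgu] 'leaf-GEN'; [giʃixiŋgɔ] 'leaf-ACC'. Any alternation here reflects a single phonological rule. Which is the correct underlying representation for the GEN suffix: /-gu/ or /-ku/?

/-ku/

The GEN suffix surfaces as [-gu] and [-ku], depending on the final segment of the stem.
The ACC suffix, which begins with [g], is invariant after every stem; so [g] is not altered by any rule here.
So the underlying form is /-ku/, and voiceless stops become voiced after a nasal.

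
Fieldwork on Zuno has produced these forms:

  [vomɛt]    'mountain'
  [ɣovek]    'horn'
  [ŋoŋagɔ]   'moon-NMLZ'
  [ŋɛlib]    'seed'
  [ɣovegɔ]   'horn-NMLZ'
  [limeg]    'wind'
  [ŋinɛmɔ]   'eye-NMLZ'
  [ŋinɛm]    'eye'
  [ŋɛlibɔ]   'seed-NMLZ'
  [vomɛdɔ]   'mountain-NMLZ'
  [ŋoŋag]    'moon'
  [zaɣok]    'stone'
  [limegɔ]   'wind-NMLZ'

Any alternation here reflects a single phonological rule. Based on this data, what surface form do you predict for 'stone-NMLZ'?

[zaɣogɔ]

In [ɣovek] and [ɣovegɔ] the final segment of 'horn' alternates: [k] ~ [g].
If /g/ were underlying and a rule turned it into [k] in isolation, 'moon' would also alternate; but it has [g] in both [ŋoŋag] and [ŋoŋagɔ].
So /k/ is underlying, and a rule of intervocalic voicing — voiceless stops become voiced between vowels — gives [g].
From [zaɣok] the stem 'stone' is /zaɣok/; between vowels this yields [zaɣogɔ].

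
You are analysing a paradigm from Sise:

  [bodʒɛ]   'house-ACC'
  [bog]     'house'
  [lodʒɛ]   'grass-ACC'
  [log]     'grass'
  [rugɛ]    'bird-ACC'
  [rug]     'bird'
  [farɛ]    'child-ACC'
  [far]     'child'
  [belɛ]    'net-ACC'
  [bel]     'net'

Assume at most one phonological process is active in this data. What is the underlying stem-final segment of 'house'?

'house' shows [dʒ] ~ [g] at the end of the stem ([bodʒɛ] vs [bog]).
But 'bird' keeps [g] in both environments ([rugɛ], [rug]), so there is no rule changing /g/ to [dʒ] before the ACC suffix.
Therefore /dʒ/ is basic and [g] is derived by depalatalization (palato-alveolar /dʒ/ becomes [g] when no front vowel follows).

/dʒ/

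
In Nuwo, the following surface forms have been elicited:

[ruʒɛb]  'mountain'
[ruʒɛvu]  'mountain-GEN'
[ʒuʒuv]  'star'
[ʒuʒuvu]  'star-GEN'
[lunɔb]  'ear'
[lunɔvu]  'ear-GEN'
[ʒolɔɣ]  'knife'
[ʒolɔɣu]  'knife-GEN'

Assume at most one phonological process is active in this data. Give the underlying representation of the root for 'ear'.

The root 'ear' surfaces as [lunɔb] and [lunɔvu], with a stem-final [b] ~ [v] alternation.
But 'star' keeps [v] in both environments ([ʒuʒuv], [ʒuʒuvu]), so there is no rule changing /v/ to [b] in isolation.
The alternation reflects intervocalic spirantization: voiced stops become fricatives between vowels. /b/ is underlying.

/lunɔb/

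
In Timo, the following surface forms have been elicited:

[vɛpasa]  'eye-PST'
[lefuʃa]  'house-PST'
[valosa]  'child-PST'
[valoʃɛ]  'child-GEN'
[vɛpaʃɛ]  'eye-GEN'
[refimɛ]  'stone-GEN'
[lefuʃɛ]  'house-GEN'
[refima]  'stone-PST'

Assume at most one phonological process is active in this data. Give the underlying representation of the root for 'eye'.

/vɛpas/

'eye' shows [ʃ] ~ [s] at the end of the stem ([vɛpaʃɛ] vs [vɛpasa]).
Compare 'house', with invariant [ʃ] in [lefuʃɛ] and [lefuʃa]: an analysis with underlying /ʃ/ and a rule producing [s] before the PST suffix would wrongly predict alternation here too.
So /s/ is underlying, and a rule of palatalization before a front vowel — /s/ becomes palato-alveolar [ʃ] before a front vowel — gives [ʃ].
Hence 'eye' is /vɛpas/ underlyingly.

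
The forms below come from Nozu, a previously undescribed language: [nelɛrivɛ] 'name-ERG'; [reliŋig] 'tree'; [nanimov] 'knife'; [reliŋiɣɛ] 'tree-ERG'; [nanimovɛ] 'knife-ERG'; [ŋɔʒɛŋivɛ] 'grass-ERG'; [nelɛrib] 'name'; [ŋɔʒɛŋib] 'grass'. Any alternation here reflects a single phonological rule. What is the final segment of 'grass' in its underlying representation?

The root 'grass' surfaces as [ŋɔʒɛŋib] and [ŋɔʒɛŋivɛ], with a stem-final [b] ~ [v] alternation.
The stem 'knife' ([nanimov], [nanimovɛ]) shows [v] unchanged in both environments, so [v] cannot be basic with [b] derived in isolation.
The alternation reflects intervocalic spirantization: voiced stops become fricatives between vowels. /b/ is underlying.

/b/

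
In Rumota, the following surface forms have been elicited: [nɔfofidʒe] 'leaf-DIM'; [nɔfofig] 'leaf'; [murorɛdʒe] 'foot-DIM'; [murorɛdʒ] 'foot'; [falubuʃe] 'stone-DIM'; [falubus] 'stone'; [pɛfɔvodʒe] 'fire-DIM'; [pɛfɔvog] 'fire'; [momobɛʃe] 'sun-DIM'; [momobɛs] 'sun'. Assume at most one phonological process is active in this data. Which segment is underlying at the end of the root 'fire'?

The root 'fire' surfaces as [pɛfɔvodʒe] and [pɛfɔvog], with a stem-final [dʒ] ~ [g] alternation.
Compare 'foot', with invariant [dʒ] in [murorɛdʒe] and [murorɛdʒ]: an analysis with underlying /dʒ/ and a rule producing [g] in isolation would wrongly predict alternation here too.
The underlying segment must be /g/; /g/ and /s/ become palato-alveolar [dʒ] and [ʃ] before a front vowel, yielding [dʒ] there.

/g/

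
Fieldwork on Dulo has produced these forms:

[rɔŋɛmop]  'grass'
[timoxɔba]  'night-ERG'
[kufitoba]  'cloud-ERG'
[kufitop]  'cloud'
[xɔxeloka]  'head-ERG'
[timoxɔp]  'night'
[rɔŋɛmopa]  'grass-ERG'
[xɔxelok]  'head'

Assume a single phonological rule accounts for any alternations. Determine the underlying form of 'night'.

/timoxɔb/

In [timoxɔba] and [timoxɔp] the final segment of 'night' alternates: [b] ~ [p].
The stem 'grass' ([rɔŋɛmopa], [rɔŋɛmop]) shows [p] unchanged in both environments, so [p] cannot be basic with [b] derived before the ERG suffix.
Therefore /b/ is basic and [p] is derived by word-final obstruent devoicing (voiced obstruents become voiceless word-finally).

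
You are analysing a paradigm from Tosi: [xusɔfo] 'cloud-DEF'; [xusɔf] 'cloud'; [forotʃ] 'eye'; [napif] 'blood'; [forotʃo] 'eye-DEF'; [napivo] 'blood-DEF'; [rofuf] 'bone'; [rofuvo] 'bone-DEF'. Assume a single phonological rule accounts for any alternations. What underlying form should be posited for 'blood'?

/napiv/

The stem for 'blood' ends in [v] in [napivo] but [f] in [napif].
If /f/ were underlying and a rule turned it into [v] before the DEF suffix, 'cloud' would also alternate; but it has [f] in both [xusɔfo] and [xusɔf].
Therefore /v/ is basic and [f] is derived by word-final obstruent devoicing (voiced obstruents become voiceless word-finally).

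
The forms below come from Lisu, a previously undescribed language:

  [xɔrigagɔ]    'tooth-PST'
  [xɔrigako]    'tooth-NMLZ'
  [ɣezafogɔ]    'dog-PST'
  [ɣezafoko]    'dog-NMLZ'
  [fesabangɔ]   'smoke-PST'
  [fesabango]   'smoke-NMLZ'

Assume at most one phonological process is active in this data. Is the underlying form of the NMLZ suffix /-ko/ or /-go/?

The NMLZ morpheme has two allomorphs, [-go] and [-ko].
By contrast the PST suffix keeps its initial [g] throughout — that segment must be underlying.
So the underlying form is /-ko/, and voiceless stops become voiced after a nasal.

/-ko/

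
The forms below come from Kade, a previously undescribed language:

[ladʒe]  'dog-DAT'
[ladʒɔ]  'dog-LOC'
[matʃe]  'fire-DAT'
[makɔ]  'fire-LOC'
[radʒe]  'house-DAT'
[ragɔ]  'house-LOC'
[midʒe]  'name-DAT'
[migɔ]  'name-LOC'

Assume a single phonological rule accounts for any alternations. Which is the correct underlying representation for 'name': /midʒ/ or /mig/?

The stem for 'name' ends in [dʒ] in [midʒe] but [g] in [migɔ].
But 'dog' keeps [dʒ] in both environments ([ladʒe], [ladʒɔ]), so there is no rule changing /dʒ/ to [g] before the LOC suffix.
The alternation reflects palatalization before a front vowel: /k/ and /g/ become palato-alveolar [tʃ] and [dʒ] before a front vowel. /g/ is underlying.

/mig/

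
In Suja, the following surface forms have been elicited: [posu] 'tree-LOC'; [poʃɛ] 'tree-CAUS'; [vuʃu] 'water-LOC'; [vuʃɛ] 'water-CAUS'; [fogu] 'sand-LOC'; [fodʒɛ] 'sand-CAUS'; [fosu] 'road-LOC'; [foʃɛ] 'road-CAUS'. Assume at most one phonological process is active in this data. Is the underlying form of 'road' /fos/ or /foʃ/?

'road' shows [s] ~ [ʃ] at the end of the stem ([fosu] vs [foʃɛ]).
Compare 'water', with invariant [ʃ] in [vuʃu] and [vuʃɛ]: an analysis with underlying /ʃ/ and a rule producing [s] before the LOC suffix would wrongly predict alternation here too.
The alternation reflects palatalization before a front vowel: /g/ and /s/ become palato-alveolar [dʒ] and [ʃ] before a front vowel. /s/ is underlying.

/fos/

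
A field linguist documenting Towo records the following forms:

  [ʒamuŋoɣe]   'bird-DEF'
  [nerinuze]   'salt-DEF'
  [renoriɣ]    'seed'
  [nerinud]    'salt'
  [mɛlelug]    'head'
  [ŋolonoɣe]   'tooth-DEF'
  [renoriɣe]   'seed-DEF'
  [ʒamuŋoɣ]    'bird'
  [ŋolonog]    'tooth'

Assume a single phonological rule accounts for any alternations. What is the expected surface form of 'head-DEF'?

The stem for 'tooth' ends in [ɣ] in [ŋolonoɣe] but [g] in [ŋolonog].
If /ɣ/ were underlying and a rule turned it into [g] in isolation, 'seed' would also alternate; but it has [ɣ] in both [renoriɣe] and [renoriɣ].
Therefore /g/ is basic and [ɣ] is derived by intervocalic spirantization (voiced stops become fricatives between vowels).
The one attested form of 'head', [mɛlelug], shows underlying /mɛlelug/. Applying the same rule between vowels gives [mɛleluɣe].

[mɛleluɣe]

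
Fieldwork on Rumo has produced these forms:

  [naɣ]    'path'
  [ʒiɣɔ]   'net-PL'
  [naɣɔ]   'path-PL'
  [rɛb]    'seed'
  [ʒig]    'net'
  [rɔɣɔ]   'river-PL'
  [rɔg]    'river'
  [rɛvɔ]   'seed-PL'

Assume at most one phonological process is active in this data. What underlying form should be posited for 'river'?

In [rɔg] and [rɔɣɔ] the final segment of 'river' alternates: [g] ~ [ɣ].
The stem 'path' ([naɣ], [naɣɔ]) shows [ɣ] unchanged in both environments, so [ɣ] cannot be basic with [g] derived in isolation.
The underlying segment must be /g/; voiced stops become fricatives between vowels, yielding [ɣ] there.
So 'river' = /rɔg/.

/rɔg/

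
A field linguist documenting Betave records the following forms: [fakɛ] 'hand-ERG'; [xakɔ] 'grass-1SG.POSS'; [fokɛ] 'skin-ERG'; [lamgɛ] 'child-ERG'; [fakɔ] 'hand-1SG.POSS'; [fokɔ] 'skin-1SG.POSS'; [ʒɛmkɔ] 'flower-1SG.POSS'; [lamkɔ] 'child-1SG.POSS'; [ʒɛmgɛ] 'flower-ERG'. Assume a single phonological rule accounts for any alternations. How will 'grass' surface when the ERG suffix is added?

The ERG suffix surfaces as [-gɛ] and [-kɛ], depending on the final segment of the stem.
By contrast the 1SG.POSS suffix keeps its initial [k] throughout — that segment must be underlying.
So the underlying form is /-gɛ/, and voiced stops become voiceless after a vowel.
After 'grass', which ends in a vowel, the suffix surfaces as [-kɛ], giving [xakɛ].

[xakɛ]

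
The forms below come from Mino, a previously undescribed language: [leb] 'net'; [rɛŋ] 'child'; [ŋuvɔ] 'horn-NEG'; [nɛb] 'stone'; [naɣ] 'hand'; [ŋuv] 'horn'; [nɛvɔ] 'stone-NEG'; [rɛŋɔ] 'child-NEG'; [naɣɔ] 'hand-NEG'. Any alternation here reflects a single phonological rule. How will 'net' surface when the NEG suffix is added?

The root 'stone' surfaces as [nɛvɔ] and [nɛb], with a stem-final [v] ~ [b] alternation.
Compare 'horn', with invariant [v] in [ŋuvɔ] and [ŋuv]: an analysis with underlying /v/ and a rule producing [b] in isolation would wrongly predict alternation here too.
The underlying segment must be /b/; voiced stops become fricatives between vowels, yielding [v] there.
From [leb] the stem 'net' is /leb/; between vowels this yields [levɔ].

[levɔ]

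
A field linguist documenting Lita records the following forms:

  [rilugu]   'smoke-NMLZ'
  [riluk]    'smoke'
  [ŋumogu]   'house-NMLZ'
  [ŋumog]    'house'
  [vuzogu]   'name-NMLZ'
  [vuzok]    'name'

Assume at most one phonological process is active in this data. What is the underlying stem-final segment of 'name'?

/k/

The stem for 'name' ends in [g] in [vuzogu] but [k] in [vuzok].
The stem 'house' ([ŋumogu], [ŋumog]) shows [g] unchanged in both environments, so [g] cannot be basic with [k] derived in isolation.
The alternation reflects intervocalic voicing: voiceless stops become voiced between vowels. /k/ is underlying.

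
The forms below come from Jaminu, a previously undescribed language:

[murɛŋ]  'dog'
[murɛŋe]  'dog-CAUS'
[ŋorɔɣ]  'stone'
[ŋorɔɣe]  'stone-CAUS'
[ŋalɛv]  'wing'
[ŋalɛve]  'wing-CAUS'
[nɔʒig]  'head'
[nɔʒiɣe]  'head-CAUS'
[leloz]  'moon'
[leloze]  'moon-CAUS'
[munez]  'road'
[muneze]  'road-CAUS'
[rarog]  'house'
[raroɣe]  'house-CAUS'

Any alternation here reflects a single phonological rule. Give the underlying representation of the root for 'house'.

/rarog/

'house' shows [g] ~ [ɣ] at the end of the stem ([rarog] vs [raroɣe]).
Compare 'stone', with invariant [ɣ] in [ŋorɔɣ] and [ŋorɔɣe]: an analysis with underlying /ɣ/ and a rule producing [g] in isolation would wrongly predict alternation here too.
So /g/ is underlying, and a rule of intervocalic spirantization — voiced stops become fricatives between vowels — gives [ɣ].
The underlying form of 'house' is therefore /rarog/.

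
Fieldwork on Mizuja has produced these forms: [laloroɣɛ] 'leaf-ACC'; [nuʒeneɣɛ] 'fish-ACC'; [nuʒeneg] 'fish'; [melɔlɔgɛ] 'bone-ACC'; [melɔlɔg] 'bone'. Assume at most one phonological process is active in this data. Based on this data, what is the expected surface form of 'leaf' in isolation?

The root 'fish' surfaces as [nuʒeneɣɛ] and [nuʒeneg], with a stem-final [ɣ] ~ [g] alternation.
The stem 'bone' ([melɔlɔgɛ], [melɔlɔg]) shows [g] unchanged in both environments, so [g] cannot be basic with [ɣ] derived before the ACC suffix.
The alternation reflects word-final hardening: voiced fricatives become stops word-finally. /ɣ/ is underlying.
The one attested form of 'leaf', [laloroɣɛ], shows underlying /laloroɣ/. Applying the same rule word-finally gives [lalorog].

[lalorog]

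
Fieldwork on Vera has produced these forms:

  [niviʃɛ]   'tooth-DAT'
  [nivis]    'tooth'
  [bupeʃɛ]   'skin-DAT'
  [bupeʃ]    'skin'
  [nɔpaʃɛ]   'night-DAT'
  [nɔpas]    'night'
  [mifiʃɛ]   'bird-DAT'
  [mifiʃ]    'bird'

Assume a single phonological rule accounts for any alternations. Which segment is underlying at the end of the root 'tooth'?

In [niviʃɛ] and [nivis] the final segment of 'tooth' alternates: [ʃ] ~ [s].
But 'bird' keeps [ʃ] in both environments ([mifiʃɛ], [mifiʃ]), so there is no rule changing /ʃ/ to [s] in isolation.
The alternation reflects palatalization before a front vowel: /s/ becomes palato-alveolar [ʃ] before a front vowel. /s/ is underlying.

/s/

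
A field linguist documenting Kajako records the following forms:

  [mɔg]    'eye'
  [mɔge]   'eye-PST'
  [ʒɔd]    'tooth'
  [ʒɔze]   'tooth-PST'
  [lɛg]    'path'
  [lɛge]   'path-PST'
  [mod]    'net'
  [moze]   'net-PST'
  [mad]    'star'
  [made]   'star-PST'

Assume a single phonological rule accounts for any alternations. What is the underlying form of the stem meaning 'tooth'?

/ʒɔz/

The root 'tooth' surfaces as [ʒɔd] and [ʒɔze], with a stem-final [d] ~ [z] alternation.
The stem 'star' ([mad], [made]) shows [d] unchanged in both environments, so [d] cannot be basic with [z] derived before the PST suffix.
The underlying segment must be /z/; voiced fricatives become stops word-finally, yielding [d] there.
Hence 'tooth' is /ʒɔz/ underlyingly.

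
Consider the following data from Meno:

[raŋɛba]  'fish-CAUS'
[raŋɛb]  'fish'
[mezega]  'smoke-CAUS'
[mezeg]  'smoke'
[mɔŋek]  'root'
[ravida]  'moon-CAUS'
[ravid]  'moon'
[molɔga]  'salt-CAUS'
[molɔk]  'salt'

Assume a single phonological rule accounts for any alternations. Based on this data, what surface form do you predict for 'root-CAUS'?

[mɔŋega]

'salt' shows [g] ~ [k] at the end of the stem ([molɔga] vs [molɔk]).
Compare 'smoke', with invariant [g] in [mezega] and [mezeg]: an analysis with underlying /g/ and a rule producing [k] in isolation would wrongly predict alternation here too.
Therefore /k/ is basic and [g] is derived by intervocalic voicing (voiceless stops become voiced between vowels).
The one attested form of 'root', [mɔŋek], shows underlying /mɔŋek/. Applying the same rule between vowels gives [mɔŋega].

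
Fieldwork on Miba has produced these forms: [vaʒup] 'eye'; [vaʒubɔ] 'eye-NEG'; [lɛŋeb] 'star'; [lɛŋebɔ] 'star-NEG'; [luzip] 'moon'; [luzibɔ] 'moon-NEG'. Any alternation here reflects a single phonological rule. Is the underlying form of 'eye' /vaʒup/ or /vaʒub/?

'eye' shows [p] ~ [b] at the end of the stem ([vaʒup] vs [vaʒubɔ]).
The stem 'star' ([lɛŋeb], [lɛŋebɔ]) shows [b] unchanged in both environments, so [b] cannot be basic with [p] derived in isolation.
Therefore /p/ is basic and [b] is derived by intervocalic voicing (voiceless stops become voiced between vowels).

/vaʒup/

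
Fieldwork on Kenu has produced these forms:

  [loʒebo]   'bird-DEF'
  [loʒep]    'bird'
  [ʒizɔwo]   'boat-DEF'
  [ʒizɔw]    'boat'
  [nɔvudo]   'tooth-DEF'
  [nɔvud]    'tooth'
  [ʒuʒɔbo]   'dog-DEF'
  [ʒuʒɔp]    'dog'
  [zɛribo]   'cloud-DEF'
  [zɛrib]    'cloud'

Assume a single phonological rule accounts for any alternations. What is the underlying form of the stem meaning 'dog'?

The root 'dog' surfaces as [ʒuʒɔbo] and [ʒuʒɔp], with a stem-final [b] ~ [p] alternation.
Compare 'cloud', with invariant [b] in [zɛribo] and [zɛrib]: an analysis with underlying /b/ and a rule producing [p] in isolation would wrongly predict alternation here too.
Therefore /p/ is basic and [b] is derived by intervocalic voicing (voiceless stops become voiced between vowels).

/ʒuʒɔp/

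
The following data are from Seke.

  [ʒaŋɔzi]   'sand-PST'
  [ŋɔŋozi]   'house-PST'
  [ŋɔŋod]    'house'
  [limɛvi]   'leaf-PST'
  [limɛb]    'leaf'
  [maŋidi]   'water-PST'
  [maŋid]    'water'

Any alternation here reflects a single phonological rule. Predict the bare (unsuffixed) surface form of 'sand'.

[ʒaŋɔd]

The stem for 'house' ends in [z] in [ŋɔŋozi] but [d] in [ŋɔŋod].
Compare 'water', with invariant [d] in [maŋidi] and [maŋid]: an analysis with underlying /d/ and a rule producing [z] before the PST suffix would wrongly predict alternation here too.
The underlying segment must be /z/; voiced fricatives become stops word-finally, yielding [d] there.
From [ʒaŋɔzi] the stem 'sand' is /ʒaŋɔz/; word-finally this yields [ʒaŋɔd].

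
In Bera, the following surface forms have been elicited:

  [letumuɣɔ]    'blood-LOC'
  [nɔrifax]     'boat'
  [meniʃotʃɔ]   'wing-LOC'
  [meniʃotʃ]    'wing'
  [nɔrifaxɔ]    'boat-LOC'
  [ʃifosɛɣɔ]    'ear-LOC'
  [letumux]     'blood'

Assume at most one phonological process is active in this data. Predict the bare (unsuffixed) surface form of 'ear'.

[ʃifosɛx]

'blood' shows [ɣ] ~ [x] at the end of the stem ([letumuɣɔ] vs [letumux]).
The stem 'boat' ([nɔrifaxɔ], [nɔrifax]) shows [x] unchanged in both environments, so [x] cannot be basic with [ɣ] derived before the LOC suffix.
The alternation reflects word-final obstruent devoicing: voiced obstruents become voiceless word-finally. /ɣ/ is underlying.
From [ʃifosɛɣɔ] the stem 'ear' is /ʃifosɛɣ/; word-finally this yields [ʃifosɛx].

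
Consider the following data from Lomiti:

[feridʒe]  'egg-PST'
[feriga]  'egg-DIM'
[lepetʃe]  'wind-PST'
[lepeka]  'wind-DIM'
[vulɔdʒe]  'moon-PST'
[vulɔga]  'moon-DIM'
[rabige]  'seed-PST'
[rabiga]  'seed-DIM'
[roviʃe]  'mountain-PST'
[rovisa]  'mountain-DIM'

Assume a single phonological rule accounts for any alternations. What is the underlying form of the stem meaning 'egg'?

/feridʒ/

The root 'egg' surfaces as [feridʒe] and [feriga], with a stem-final [dʒ] ~ [g] alternation.
Compare 'seed', with invariant [g] in [rabige] and [rabiga]: an analysis with underlying /g/ and a rule producing [dʒ] before the PST suffix would wrongly predict alternation here too.
So /dʒ/ is underlying, and a rule of depalatalization — palato-alveolar /tʃ/, /dʒ/ and /ʃ/ become [k], [g] and [s] when no front vowel follows — gives [g].
The underlying form of 'egg' is therefore /feridʒ/.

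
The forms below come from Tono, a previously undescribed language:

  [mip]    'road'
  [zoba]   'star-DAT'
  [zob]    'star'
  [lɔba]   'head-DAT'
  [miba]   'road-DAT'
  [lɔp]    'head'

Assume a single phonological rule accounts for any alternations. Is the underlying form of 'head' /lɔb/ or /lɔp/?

'head' shows [b] ~ [p] at the end of the stem ([lɔba] vs [lɔp]).
The stem 'star' ([zoba], [zob]) shows [b] unchanged in both environments, so [b] cannot be basic with [p] derived in isolation.
So /p/ is underlying, and a rule of intervocalic voicing — voiceless stops become voiced between vowels — gives [b].

/lɔp/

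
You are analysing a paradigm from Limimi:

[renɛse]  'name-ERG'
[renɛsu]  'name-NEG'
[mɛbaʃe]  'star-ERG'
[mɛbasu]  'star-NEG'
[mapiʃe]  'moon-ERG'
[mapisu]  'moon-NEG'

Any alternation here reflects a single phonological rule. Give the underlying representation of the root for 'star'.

The stem for 'star' ends in [ʃ] in [mɛbaʃe] but [s] in [mɛbasu].
The stem 'name' ([renɛse], [renɛsu]) shows [s] unchanged in both environments, so [s] cannot be basic with [ʃ] derived before the ERG suffix.
The underlying segment must be /ʃ/; palato-alveolar /ʃ/ becomes [s] when no front vowel follows, yielding [s] there.

/mɛbaʃ/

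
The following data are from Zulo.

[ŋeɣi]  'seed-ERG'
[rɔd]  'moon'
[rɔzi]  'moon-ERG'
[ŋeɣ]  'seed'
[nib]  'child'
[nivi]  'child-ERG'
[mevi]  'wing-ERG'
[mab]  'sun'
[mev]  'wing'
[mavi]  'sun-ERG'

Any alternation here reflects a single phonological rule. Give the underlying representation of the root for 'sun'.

'sun' shows [v] ~ [b] at the end of the stem ([mavi] vs [mab]).
If /v/ were underlying and a rule turned it into [b] in isolation, 'wing' would also alternate; but it has [v] in both [mevi] and [mev].
So /b/ is underlying, and a rule of intervocalic spirantization — voiced stops become fricatives between vowels — gives [v].

/mab/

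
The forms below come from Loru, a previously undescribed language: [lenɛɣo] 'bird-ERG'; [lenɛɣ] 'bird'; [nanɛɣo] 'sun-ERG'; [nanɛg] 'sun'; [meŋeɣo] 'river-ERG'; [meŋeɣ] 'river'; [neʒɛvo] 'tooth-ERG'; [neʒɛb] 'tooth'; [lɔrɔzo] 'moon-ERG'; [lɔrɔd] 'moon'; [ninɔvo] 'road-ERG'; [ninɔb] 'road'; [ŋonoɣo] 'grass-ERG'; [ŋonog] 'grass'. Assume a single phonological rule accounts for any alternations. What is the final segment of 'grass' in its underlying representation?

/g/

The stem for 'grass' ends in [ɣ] in [ŋonoɣo] but [g] in [ŋonog].
If /ɣ/ were underlying and a rule turned it into [g] in isolation, 'bird' would also alternate; but it has [ɣ] in both [lenɛɣo] and [lenɛɣ].
The underlying segment must be /g/; voiced stops become fricatives between vowels, yielding [ɣ] there.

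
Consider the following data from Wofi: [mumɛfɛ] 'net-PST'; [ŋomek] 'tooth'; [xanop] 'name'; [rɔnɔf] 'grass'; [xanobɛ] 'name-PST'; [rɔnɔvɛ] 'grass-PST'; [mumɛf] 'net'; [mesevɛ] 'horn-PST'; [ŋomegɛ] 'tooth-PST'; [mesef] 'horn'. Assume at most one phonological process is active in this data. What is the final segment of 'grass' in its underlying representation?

'grass' shows [v] ~ [f] at the end of the stem ([rɔnɔvɛ] vs [rɔnɔf]).
Compare 'net', with invariant [f] in [mumɛfɛ] and [mumɛf]: an analysis with underlying /f/ and a rule producing [v] before the PST suffix would wrongly predict alternation here too.
Therefore /v/ is basic and [f] is derived by word-final obstruent devoicing (voiced obstruents become voiceless word-finally).

/v/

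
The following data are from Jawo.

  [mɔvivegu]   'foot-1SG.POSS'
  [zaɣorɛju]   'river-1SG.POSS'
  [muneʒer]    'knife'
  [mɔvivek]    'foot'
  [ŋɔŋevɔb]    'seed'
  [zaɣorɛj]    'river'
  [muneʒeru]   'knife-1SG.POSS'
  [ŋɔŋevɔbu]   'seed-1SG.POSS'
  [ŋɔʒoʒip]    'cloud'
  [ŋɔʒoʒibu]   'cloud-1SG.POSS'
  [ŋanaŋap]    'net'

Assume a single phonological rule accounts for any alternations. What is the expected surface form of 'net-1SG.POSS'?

The stem for 'cloud' ends in [b] in [ŋɔʒoʒibu] but [p] in [ŋɔʒoʒip].
The stem 'seed' ([ŋɔŋevɔbu], [ŋɔŋevɔb]) shows [b] unchanged in both environments, so [b] cannot be basic with [p] derived in isolation.
The alternation reflects intervocalic voicing: voiceless stops become voiced between vowels. /p/ is underlying.
From [ŋanaŋap] the stem 'net' is /ŋanaŋap/; between vowels this yields [ŋanaŋabu].

[ŋanaŋabu]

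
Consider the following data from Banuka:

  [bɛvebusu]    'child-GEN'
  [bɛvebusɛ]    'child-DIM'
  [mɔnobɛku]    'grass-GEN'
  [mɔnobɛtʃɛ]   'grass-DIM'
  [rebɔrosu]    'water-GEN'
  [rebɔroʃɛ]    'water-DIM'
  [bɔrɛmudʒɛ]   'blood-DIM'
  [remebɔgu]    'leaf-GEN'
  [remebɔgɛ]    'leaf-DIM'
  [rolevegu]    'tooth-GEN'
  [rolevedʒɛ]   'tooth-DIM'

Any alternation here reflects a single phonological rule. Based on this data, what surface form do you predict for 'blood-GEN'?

The root 'tooth' surfaces as [rolevegu] and [rolevedʒɛ], with a stem-final [g] ~ [dʒ] alternation.
The stem 'leaf' ([remebɔgu], [remebɔgɛ]) shows [g] unchanged in both environments, so [g] cannot be basic with [dʒ] derived before the DIM suffix.
So /dʒ/ is underlying, and a rule of depalatalization — palato-alveolar /tʃ/, /dʒ/ and /ʃ/ become [k], [g] and [s] when no front vowel follows — gives [g].
The one attested form of 'blood', [bɔrɛmudʒɛ], shows underlying /bɔrɛmudʒ/. Applying the same rule when no front vowel follows gives [bɔrɛmugu].

[bɔrɛmugu]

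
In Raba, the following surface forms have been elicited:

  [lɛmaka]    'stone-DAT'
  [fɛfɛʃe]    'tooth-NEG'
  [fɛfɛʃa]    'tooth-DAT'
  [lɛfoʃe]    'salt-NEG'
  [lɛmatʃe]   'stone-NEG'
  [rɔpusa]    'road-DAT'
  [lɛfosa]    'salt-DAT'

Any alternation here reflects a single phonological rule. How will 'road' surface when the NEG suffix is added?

'salt' shows [ʃ] ~ [s] at the end of the stem ([lɛfoʃe] vs [lɛfosa]).
The stem 'tooth' ([fɛfɛʃe], [fɛfɛʃa]) shows [ʃ] unchanged in both environments, so [ʃ] cannot be basic with [s] derived before the DAT suffix.
The alternation reflects palatalization before a front vowel: /k/ and /s/ become palato-alveolar [tʃ] and [ʃ] before a front vowel. /s/ is underlying.
From [rɔpusa] the stem 'road' is /rɔpus/; before a front vowel this yields [rɔpuʃe].

[rɔpuʃe]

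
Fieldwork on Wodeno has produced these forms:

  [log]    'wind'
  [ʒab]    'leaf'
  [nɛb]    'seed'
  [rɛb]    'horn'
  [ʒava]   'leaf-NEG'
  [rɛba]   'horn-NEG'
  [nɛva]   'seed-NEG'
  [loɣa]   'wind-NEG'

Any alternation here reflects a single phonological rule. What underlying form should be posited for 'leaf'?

/ʒav/

In [ʒab] and [ʒava] the final segment of 'leaf' alternates: [b] ~ [v].
The stem 'horn' ([rɛb], [rɛba]) shows [b] unchanged in both environments, so [b] cannot be basic with [v] derived before the NEG suffix.
The underlying segment must be /v/; voiced fricatives become stops word-finally, yielding [b] there.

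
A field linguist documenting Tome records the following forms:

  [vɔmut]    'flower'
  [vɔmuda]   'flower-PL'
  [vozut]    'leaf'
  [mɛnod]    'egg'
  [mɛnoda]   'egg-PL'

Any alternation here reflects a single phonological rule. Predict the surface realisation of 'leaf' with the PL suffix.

[vozuda]

In [vɔmut] and [vɔmuda] the final segment of 'flower' alternates: [t] ~ [d].
If /d/ were underlying and a rule turned it into [t] in isolation, 'egg' would also alternate; but it has [d] in both [mɛnod] and [mɛnoda].
Therefore /t/ is basic and [d] is derived by intervocalic voicing (voiceless stops become voiced between vowels).
From [vozut] the stem 'leaf' is /vozut/; between vowels this yields [vozuda].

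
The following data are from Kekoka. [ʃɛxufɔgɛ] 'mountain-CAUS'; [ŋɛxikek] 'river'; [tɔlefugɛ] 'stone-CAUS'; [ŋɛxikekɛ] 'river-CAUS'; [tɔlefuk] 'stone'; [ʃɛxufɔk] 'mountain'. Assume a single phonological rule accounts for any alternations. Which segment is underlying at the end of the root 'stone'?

/g/

The stem for 'stone' ends in [k] in [tɔlefuk] but [g] in [tɔlefugɛ].
The stem 'river' ([ŋɛxikek], [ŋɛxikekɛ]) shows [k] unchanged in both environments, so [k] cannot be basic with [g] derived before the CAUS suffix.
The alternation reflects word-final obstruent devoicing: voiced obstruents become voiceless word-finally. /g/ is underlying.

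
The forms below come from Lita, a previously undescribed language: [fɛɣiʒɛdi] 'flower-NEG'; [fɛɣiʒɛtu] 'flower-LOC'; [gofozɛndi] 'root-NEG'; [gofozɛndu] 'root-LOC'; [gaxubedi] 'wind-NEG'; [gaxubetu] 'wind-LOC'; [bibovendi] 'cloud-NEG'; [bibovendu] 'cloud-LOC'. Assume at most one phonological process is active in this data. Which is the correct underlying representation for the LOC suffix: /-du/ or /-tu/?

/-tu/

The LOC morpheme has two allomorphs, [-du] and [-tu].
By contrast the NEG suffix keeps its initial [d] throughout — that segment must be underlying.
So the underlying form is /-tu/, and voiceless stops become voiced after a nasal.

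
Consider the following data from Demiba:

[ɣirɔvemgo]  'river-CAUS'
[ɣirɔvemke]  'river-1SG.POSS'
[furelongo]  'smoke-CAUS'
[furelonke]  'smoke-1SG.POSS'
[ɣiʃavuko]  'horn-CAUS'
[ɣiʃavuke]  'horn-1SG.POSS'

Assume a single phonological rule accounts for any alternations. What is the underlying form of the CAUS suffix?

/-go/

The CAUS morpheme has two allomorphs, [-go] and [-ko].
The 1SG.POSS suffix, which begins with [k], is invariant after every stem; so [k] is not altered by any rule here.
The CAUS suffix is therefore /-go/ underlyingly, with post-vocalic devoicing: voiced stops become voiceless after a vowel.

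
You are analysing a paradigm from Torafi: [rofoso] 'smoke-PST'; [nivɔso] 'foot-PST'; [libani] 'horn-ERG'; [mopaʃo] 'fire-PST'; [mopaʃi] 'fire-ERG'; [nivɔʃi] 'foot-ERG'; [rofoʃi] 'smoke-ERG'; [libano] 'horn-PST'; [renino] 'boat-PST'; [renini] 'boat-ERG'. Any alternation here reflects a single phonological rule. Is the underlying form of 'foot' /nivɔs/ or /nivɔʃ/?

/nivɔs/

The stem for 'foot' ends in [s] in [nivɔso] but [ʃ] in [nivɔʃi].
Compare 'fire', with invariant [ʃ] in [mopaʃo] and [mopaʃi]: an analysis with underlying /ʃ/ and a rule producing [s] before the PST suffix would wrongly predict alternation here too.
The alternation reflects palatalization before a front vowel: /s/ becomes palato-alveolar [ʃ] before a front vowel. /s/ is underlying.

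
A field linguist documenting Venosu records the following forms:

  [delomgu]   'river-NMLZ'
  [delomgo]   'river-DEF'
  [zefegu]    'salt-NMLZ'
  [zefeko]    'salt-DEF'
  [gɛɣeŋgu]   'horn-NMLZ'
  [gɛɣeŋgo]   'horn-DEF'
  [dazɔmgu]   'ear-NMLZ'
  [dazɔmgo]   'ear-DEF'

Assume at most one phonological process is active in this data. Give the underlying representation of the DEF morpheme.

/-ko/

The DEF suffix surfaces as [-go] and [-ko], depending on the final segment of the stem.
The NMLZ suffix, which begins with [g], is invariant after every stem; so [g] is not altered by any rule here.
The DEF suffix is therefore /-ko/ underlyingly, with post-nasal voicing: voiceless stops become voiced after a nasal.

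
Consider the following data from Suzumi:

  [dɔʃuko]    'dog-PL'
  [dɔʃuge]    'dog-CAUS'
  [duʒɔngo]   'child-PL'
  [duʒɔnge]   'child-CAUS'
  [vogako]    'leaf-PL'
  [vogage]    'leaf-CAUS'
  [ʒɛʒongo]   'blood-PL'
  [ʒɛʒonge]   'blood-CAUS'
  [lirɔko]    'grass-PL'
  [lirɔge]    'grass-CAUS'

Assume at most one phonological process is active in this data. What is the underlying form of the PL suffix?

/-ko/

The PL suffix surfaces as [-go] and [-ko], depending on the final segment of the stem.
The CAUS suffix, which begins with [g], is invariant after every stem; so [g] is not altered by any rule here.
The PL suffix is therefore /-ko/ underlyingly, with post-nasal voicing: voiceless stops become voiced after a nasal.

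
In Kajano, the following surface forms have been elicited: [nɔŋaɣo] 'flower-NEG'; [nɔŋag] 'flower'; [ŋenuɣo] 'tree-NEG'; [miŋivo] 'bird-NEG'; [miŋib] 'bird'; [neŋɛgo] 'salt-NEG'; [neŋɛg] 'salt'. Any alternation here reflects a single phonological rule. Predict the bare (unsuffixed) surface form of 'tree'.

[ŋenug]

The root 'flower' surfaces as [nɔŋaɣo] and [nɔŋag], with a stem-final [ɣ] ~ [g] alternation.
Compare 'salt', with invariant [g] in [neŋɛgo] and [neŋɛg]: an analysis with underlying /g/ and a rule producing [ɣ] before the NEG suffix would wrongly predict alternation here too.
Therefore /ɣ/ is basic and [g] is derived by word-final hardening (voiced fricatives become stops word-finally).
From [ŋenuɣo] the stem 'tree' is /ŋenuɣ/; word-finally this yields [ŋenug].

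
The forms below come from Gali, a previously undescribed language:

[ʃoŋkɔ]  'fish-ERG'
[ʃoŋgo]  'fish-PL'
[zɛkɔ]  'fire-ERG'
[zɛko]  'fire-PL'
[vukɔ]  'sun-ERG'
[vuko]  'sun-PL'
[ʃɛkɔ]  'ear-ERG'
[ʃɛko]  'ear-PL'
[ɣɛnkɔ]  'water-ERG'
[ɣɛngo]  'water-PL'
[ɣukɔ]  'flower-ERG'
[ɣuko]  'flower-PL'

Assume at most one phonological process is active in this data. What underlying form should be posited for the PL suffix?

The PL suffix surfaces as [-go] and [-ko], depending on the final segment of the stem.
The ERG suffix, which begins with [k], is invariant after every stem; so [k] is not altered by any rule here.
The PL suffix is therefore /-go/ underlyingly, with post-vocalic devoicing: voiced stops become voiceless after a vowel.

/-go/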